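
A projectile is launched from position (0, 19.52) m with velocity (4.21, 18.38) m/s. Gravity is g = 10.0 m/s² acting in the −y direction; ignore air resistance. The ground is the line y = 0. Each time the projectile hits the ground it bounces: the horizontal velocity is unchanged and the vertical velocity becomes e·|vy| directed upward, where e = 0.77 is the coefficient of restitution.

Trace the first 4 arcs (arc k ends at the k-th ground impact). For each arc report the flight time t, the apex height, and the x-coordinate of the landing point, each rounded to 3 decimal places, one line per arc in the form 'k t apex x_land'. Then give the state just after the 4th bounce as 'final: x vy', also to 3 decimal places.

1 4.537 36.411 19.099
2 4.156 21.588 36.595
3 3.200 12.800 50.067
4 2.464 7.589 60.440
final: 60.440 9.486

Arc 1: start y=19.520, vy=18.380 → t=4.537, apex=36.411, x_land=19.099, impact vy=-26.986
  bounce: vy ← 0.77·26.986 = 20.779
Arc 2: start y=0.000, vy=20.779 → t=4.156, apex=21.588, x_land=36.595, impact vy=-20.779
  bounce: vy ← 0.77·20.779 = 16.000
Arc 3: start y=0.000, vy=16.000 → t=3.200, apex=12.800, x_land=50.067, impact vy=-16.000
  bounce: vy ← 0.77·16.000 = 12.320
Arc 4: start y=0.000, vy=12.320 → t=2.464, apex=7.589, x_land=60.440, impact vy=-12.320
  bounce: vy ← 0.77·12.320 = 9.486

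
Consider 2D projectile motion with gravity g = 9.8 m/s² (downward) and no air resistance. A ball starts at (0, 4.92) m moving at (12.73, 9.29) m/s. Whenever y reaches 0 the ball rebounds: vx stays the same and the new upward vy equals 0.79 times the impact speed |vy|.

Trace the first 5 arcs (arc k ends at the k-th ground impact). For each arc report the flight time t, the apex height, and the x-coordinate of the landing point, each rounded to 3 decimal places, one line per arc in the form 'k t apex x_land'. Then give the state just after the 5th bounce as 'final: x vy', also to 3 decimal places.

Arc 1: start y=4.920, vy=9.290 → t=2.327, apex=9.323, x_land=29.627, impact vy=-13.518
  bounce: vy ← 0.79·13.518 = 10.679
Arc 2: start y=0.000, vy=10.679 → t=2.179, apex=5.819, x_land=57.371, impact vy=-10.679
  bounce: vy ← 0.79·10.679 = 8.437
Arc 3: start y=0.000, vy=8.437 → t=1.722, apex=3.631, x_land=79.289, impact vy=-8.437
  bounce: vy ← 0.79·8.437 = 6.665
Arc 4: start y=0.000, vy=6.665 → t=1.360, apex=2.266, x_land=96.604, impact vy=-6.665
  bounce: vy ← 0.79·6.665 = 5.265
Arc 5: start y=0.000, vy=5.265 → t=1.075, apex=1.414, x_land=110.283, impact vy=-5.265
  bounce: vy ← 0.79·5.265 = 4.160

1 2.327 9.323 29.627
2 2.179 5.819 57.371
3 1.722 3.631 79.289
4 1.360 2.266 96.604
5 1.075 1.414 110.283
final: 110.283 4.160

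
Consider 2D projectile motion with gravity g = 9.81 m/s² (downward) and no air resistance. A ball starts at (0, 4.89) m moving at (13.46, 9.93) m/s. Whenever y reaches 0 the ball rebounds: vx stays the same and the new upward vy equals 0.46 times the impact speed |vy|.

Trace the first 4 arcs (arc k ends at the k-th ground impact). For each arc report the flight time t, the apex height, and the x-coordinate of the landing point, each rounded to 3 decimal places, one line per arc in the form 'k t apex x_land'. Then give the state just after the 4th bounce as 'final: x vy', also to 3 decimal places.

1 2.434 9.916 32.762
2 1.308 2.098 50.369
3 0.602 0.444 58.468
4 0.277 0.094 62.193
final: 62.193 0.625

Arc 1: start y=4.890, vy=9.930 → t=2.434, apex=9.916, x_land=32.762, impact vy=-13.948
  bounce: vy ← 0.46·13.948 = 6.416
Arc 2: start y=0.000, vy=6.416 → t=1.308, apex=2.098, x_land=50.369, impact vy=-6.416
  bounce: vy ← 0.46·6.416 = 2.951
Arc 3: start y=0.000, vy=2.951 → t=0.602, apex=0.444, x_land=58.468, impact vy=-2.951
  bounce: vy ← 0.46·2.951 = 1.358
Arc 4: start y=0.000, vy=1.358 → t=0.277, apex=0.094, x_land=62.193, impact vy=-1.358
  bounce: vy ← 0.46·1.358 = 0.625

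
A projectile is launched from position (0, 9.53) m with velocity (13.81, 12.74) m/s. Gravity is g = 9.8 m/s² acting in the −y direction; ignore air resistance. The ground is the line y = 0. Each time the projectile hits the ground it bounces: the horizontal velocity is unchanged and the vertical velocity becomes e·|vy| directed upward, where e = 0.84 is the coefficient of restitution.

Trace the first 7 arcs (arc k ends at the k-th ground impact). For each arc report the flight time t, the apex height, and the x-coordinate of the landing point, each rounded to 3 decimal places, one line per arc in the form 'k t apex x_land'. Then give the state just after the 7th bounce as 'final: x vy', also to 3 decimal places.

1 3.207 17.811 44.282
2 3.203 12.567 88.516
3 2.691 8.868 125.672
4 2.260 6.257 156.883
5 1.898 4.415 183.100
6 1.595 3.115 205.122
7 1.340 2.198 223.621
final: 223.621 5.513

Arc 1: start y=9.530, vy=12.740 → t=3.207, apex=17.811, x_land=44.282, impact vy=-18.684
  bounce: vy ← 0.84·18.684 = 15.695
Arc 2: start y=0.000, vy=15.695 → t=3.203, apex=12.567, x_land=88.516, impact vy=-15.695
  bounce: vy ← 0.84·15.695 = 13.184
Arc 3: start y=0.000, vy=13.184 → t=2.691, apex=8.868, x_land=125.672, impact vy=-13.184
  bounce: vy ← 0.84·13.184 = 11.074
Arc 4: start y=0.000, vy=11.074 → t=2.260, apex=6.257, x_land=156.883, impact vy=-11.074
  bounce: vy ← 0.84·11.074 = 9.302
Arc 5: start y=0.000, vy=9.302 → t=1.898, apex=4.415, x_land=183.100, impact vy=-9.302
  bounce: vy ← 0.84·9.302 = 7.814
Arc 6: start y=0.000, vy=7.814 → t=1.595, apex=3.115, x_land=205.122, impact vy=-7.814
  bounce: vy ← 0.84·7.814 = 6.564
Arc 7: start y=0.000, vy=6.564 → t=1.340, apex=2.198, x_land=223.621, impact vy=-6.564
  bounce: vy ← 0.84·6.564 = 5.513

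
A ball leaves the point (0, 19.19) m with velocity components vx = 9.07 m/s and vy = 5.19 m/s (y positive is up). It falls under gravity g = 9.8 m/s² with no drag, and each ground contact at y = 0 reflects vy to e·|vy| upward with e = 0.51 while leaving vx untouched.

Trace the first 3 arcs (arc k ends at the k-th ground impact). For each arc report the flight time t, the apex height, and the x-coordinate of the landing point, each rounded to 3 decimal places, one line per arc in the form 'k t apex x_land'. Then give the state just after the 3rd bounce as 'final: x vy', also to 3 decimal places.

Arc 1: start y=19.190, vy=5.190 → t=2.578, apex=20.564, x_land=23.384, impact vy=-20.076
  bounce: vy ← 0.51·20.076 = 10.239
Arc 2: start y=0.000, vy=10.239 → t=2.090, apex=5.349, x_land=42.337, impact vy=-10.239
  bounce: vy ← 0.51·10.239 = 5.222
Arc 3: start y=0.000, vy=5.222 → t=1.066, apex=1.391, x_land=52.003, impact vy=-5.222
  bounce: vy ← 0.51·5.222 = 2.663

1 2.578 20.564 23.384
2 2.090 5.349 42.337
3 1.066 1.391 52.003
final: 52.003 2.663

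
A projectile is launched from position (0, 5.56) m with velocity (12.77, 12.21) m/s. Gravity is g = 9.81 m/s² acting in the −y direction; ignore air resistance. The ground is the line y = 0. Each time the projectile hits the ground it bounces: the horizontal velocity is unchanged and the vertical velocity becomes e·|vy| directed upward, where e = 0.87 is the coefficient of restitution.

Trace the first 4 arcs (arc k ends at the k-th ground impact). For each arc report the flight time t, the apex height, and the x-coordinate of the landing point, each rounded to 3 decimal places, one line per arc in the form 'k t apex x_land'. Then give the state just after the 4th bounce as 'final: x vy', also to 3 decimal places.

Arc 1: start y=5.560, vy=12.210 → t=2.883, apex=13.159, x_land=36.810, impact vy=-16.068
  bounce: vy ← 0.87·16.068 = 13.979
Arc 2: start y=0.000, vy=13.979 → t=2.850, apex=9.960, x_land=73.204, impact vy=-13.979
  bounce: vy ← 0.87·13.979 = 12.162
Arc 3: start y=0.000, vy=12.162 → t=2.479, apex=7.539, x_land=104.866, impact vy=-12.162
  bounce: vy ← 0.87·12.162 = 10.581
Arc 4: start y=0.000, vy=10.581 → t=2.157, apex=5.706, x_land=132.412, impact vy=-10.581
  bounce: vy ← 0.87·10.581 = 9.205

1 2.883 13.159 36.810
2 2.850 9.960 73.204
3 2.479 7.539 104.866
4 2.157 5.706 132.412
final: 132.412 9.205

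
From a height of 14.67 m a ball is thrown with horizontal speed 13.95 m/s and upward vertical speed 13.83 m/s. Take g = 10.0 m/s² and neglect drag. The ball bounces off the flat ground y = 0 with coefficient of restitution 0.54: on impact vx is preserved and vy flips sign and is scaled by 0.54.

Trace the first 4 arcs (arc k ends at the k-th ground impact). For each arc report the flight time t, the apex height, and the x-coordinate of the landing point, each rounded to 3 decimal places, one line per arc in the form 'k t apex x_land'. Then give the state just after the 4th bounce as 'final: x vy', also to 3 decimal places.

Arc 1: start y=14.670, vy=13.830 → t=3.585, apex=24.233, x_land=50.004, impact vy=-22.015
  bounce: vy ← 0.54·22.015 = 11.888
Arc 2: start y=0.000, vy=11.888 → t=2.378, apex=7.066, x_land=83.172, impact vy=-11.888
  bounce: vy ← 0.54·11.888 = 6.420
Arc 3: start y=0.000, vy=6.420 → t=1.284, apex=2.061, x_land=101.083, impact vy=-6.420
  bounce: vy ← 0.54·6.420 = 3.467
Arc 4: start y=0.000, vy=3.467 → t=0.693, apex=0.601, x_land=110.755, impact vy=-3.467
  bounce: vy ← 0.54·3.467 = 1.872

1 3.585 24.233 50.004
2 2.378 7.066 83.172
3 1.284 2.061 101.083
4 0.693 0.601 110.755
final: 110.755 1.872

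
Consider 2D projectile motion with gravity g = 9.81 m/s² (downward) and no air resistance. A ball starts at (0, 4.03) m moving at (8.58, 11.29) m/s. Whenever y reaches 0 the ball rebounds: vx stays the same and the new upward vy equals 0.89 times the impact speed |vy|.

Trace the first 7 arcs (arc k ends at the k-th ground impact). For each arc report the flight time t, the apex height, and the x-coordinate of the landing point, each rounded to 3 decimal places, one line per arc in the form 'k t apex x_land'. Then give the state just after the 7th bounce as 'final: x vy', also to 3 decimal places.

Arc 1: start y=4.030, vy=11.290 → t=2.616, apex=10.527, x_land=22.444, impact vy=-14.371
  bounce: vy ← 0.89·14.371 = 12.790
Arc 2: start y=0.000, vy=12.790 → t=2.608, apex=8.338, x_land=44.817, impact vy=-12.790
  bounce: vy ← 0.89·12.790 = 11.383
Arc 3: start y=0.000, vy=11.383 → t=2.321, apex=6.605, x_land=64.730, impact vy=-11.383
  bounce: vy ← 0.89·11.383 = 10.131
Arc 4: start y=0.000, vy=10.131 → t=2.066, apex=5.232, x_land=82.452, impact vy=-10.131
  bounce: vy ← 0.89·10.131 = 9.017
Arc 5: start y=0.000, vy=9.017 → t=1.838, apex=4.144, x_land=98.224, impact vy=-9.017
  bounce: vy ← 0.89·9.017 = 8.025
Arc 6: start y=0.000, vy=8.025 → t=1.636, apex=3.282, x_land=112.262, impact vy=-8.025
  bounce: vy ← 0.89·8.025 = 7.142
Arc 7: start y=0.000, vy=7.142 → t=1.456, apex=2.600, x_land=124.755, impact vy=-7.142
  bounce: vy ← 0.89·7.142 = 6.357

1 2.616 10.527 22.444
2 2.608 8.338 44.817
3 2.321 6.605 64.730
4 2.066 5.232 82.452
5 1.838 4.144 98.224
6 1.636 3.282 112.262
7 1.456 2.600 124.755
final: 124.755 6.357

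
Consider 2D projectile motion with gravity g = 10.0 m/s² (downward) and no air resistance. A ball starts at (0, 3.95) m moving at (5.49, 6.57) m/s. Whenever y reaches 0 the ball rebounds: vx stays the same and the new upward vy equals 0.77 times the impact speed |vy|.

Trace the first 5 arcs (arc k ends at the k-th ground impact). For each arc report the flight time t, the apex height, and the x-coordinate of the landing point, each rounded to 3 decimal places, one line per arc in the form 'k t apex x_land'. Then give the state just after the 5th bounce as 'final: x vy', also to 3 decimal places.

1 1.762 6.108 9.675
2 1.702 3.622 19.020
3 1.311 2.147 26.215
4 1.009 1.273 31.756
5 0.777 0.755 36.022
final: 36.022 2.992

Arc 1: start y=3.950, vy=6.570 → t=1.762, apex=6.108, x_land=9.675, impact vy=-11.053
  bounce: vy ← 0.77·11.053 = 8.511
Arc 2: start y=0.000, vy=8.511 → t=1.702, apex=3.622, x_land=19.020, impact vy=-8.511
  bounce: vy ← 0.77·8.511 = 6.553
Arc 3: start y=0.000, vy=6.553 → t=1.311, apex=2.147, x_land=26.215, impact vy=-6.553
  bounce: vy ← 0.77·6.553 = 5.046
Arc 4: start y=0.000, vy=5.046 → t=1.009, apex=1.273, x_land=31.756, impact vy=-5.046
  bounce: vy ← 0.77·5.046 = 3.885
Arc 5: start y=0.000, vy=3.885 → t=0.777, apex=0.755, x_land=36.022, impact vy=-3.885
  bounce: vy ← 0.77·3.885 = 2.992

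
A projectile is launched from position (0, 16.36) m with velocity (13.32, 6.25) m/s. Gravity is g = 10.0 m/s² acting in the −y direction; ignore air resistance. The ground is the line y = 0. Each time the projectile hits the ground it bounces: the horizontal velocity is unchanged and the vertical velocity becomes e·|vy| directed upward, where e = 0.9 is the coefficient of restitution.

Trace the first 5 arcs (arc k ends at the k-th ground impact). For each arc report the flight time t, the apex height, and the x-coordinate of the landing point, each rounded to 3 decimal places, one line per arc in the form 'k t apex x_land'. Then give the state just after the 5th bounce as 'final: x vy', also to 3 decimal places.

1 2.539 18.313 33.817
2 3.445 14.834 79.702
3 3.100 12.015 120.999
4 2.790 9.732 158.166
5 2.511 7.883 191.616
final: 191.616 11.301

Arc 1: start y=16.360, vy=6.250 → t=2.539, apex=18.313, x_land=33.817, impact vy=-19.138
  bounce: vy ← 0.9·19.138 = 17.224
Arc 2: start y=0.000, vy=17.224 → t=3.445, apex=14.834, x_land=79.702, impact vy=-17.224
  bounce: vy ← 0.9·17.224 = 15.502
Arc 3: start y=0.000, vy=15.502 → t=3.100, apex=12.015, x_land=120.999, impact vy=-15.502
  bounce: vy ← 0.9·15.502 = 13.952
Arc 4: start y=0.000, vy=13.952 → t=2.790, apex=9.732, x_land=158.166, impact vy=-13.952
  bounce: vy ← 0.9·13.952 = 12.556
Arc 5: start y=0.000, vy=12.556 → t=2.511, apex=7.883, x_land=191.616, impact vy=-12.556
  bounce: vy ← 0.9·12.556 = 11.301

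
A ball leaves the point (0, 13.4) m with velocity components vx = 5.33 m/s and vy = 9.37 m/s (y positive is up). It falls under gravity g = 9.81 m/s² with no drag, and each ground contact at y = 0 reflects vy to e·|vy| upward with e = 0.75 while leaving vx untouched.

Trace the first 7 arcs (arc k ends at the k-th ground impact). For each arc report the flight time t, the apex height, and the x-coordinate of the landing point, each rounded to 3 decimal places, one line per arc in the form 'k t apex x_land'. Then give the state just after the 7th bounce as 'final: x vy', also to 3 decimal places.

1 2.864 17.875 15.266
2 2.863 10.055 30.528
3 2.148 5.656 41.975
4 1.611 3.181 50.560
5 1.208 1.790 56.999
6 0.906 1.007 61.828
7 0.680 0.566 65.450
final: 65.450 2.500

Arc 1: start y=13.400, vy=9.370 → t=2.864, apex=17.875, x_land=15.266, impact vy=-18.727
  bounce: vy ← 0.75·18.727 = 14.045
Arc 2: start y=0.000, vy=14.045 → t=2.863, apex=10.055, x_land=30.528, impact vy=-14.045
  bounce: vy ← 0.75·14.045 = 10.534
Arc 3: start y=0.000, vy=10.534 → t=2.148, apex=5.656, x_land=41.975, impact vy=-10.534
  bounce: vy ← 0.75·10.534 = 7.901
Arc 4: start y=0.000, vy=7.901 → t=1.611, apex=3.181, x_land=50.560, impact vy=-7.901
  bounce: vy ← 0.75·7.901 = 5.925
Arc 5: start y=0.000, vy=5.925 → t=1.208, apex=1.790, x_land=56.999, impact vy=-5.925
  bounce: vy ← 0.75·5.925 = 4.444
Arc 6: start y=0.000, vy=4.444 → t=0.906, apex=1.007, x_land=61.828, impact vy=-4.444
  bounce: vy ← 0.75·4.444 = 3.333
Arc 7: start y=0.000, vy=3.333 → t=0.680, apex=0.566, x_land=65.450, impact vy=-3.333
  bounce: vy ← 0.75·3.333 = 2.500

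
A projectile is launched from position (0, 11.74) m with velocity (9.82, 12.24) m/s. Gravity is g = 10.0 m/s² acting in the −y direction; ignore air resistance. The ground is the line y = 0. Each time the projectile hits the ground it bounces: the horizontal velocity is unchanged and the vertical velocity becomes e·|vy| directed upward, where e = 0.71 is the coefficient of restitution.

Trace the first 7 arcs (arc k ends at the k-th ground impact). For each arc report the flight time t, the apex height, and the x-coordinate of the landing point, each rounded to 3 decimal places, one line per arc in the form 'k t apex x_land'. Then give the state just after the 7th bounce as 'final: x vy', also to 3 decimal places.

1 3.185 19.231 31.278
2 2.785 9.694 58.626
3 1.977 4.887 78.042
4 1.404 2.463 91.828
5 0.997 1.242 101.616
6 0.708 0.626 108.565
7 0.502 0.316 113.499
final: 113.499 1.784

Arc 1: start y=11.740, vy=12.240 → t=3.185, apex=19.231, x_land=31.278, impact vy=-19.612
  bounce: vy ← 0.71·19.612 = 13.924
Arc 2: start y=0.000, vy=13.924 → t=2.785, apex=9.694, x_land=58.626, impact vy=-13.924
  bounce: vy ← 0.71·13.924 = 9.886
Arc 3: start y=0.000, vy=9.886 → t=1.977, apex=4.887, x_land=78.042, impact vy=-9.886
  bounce: vy ← 0.71·9.886 = 7.019
Arc 4: start y=0.000, vy=7.019 → t=1.404, apex=2.463, x_land=91.828, impact vy=-7.019
  bounce: vy ← 0.71·7.019 = 4.984
Arc 5: start y=0.000, vy=4.984 → t=0.997, apex=1.242, x_land=101.616, impact vy=-4.984
  bounce: vy ← 0.71·4.984 = 3.538
Arc 6: start y=0.000, vy=3.538 → t=0.708, apex=0.626, x_land=108.565, impact vy=-3.538
  bounce: vy ← 0.71·3.538 = 2.512
Arc 7: start y=0.000, vy=2.512 → t=0.502, apex=0.316, x_land=113.499, impact vy=-2.512
  bounce: vy ← 0.71·2.512 = 1.784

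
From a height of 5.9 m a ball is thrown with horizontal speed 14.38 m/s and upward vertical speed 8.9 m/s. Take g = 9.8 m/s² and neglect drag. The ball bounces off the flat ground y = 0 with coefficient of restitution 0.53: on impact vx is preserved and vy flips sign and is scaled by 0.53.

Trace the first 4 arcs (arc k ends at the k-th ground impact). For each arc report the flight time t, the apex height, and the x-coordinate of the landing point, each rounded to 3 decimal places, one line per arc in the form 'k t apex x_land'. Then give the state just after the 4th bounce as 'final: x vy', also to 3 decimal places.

1 2.333 9.941 33.542
2 1.510 2.793 55.253
3 0.800 0.784 66.760
4 0.424 0.220 72.859
final: 72.859 1.101

Arc 1: start y=5.900, vy=8.900 → t=2.333, apex=9.941, x_land=33.542, impact vy=-13.959
  bounce: vy ← 0.53·13.959 = 7.398
Arc 2: start y=0.000, vy=7.398 → t=1.510, apex=2.793, x_land=55.253, impact vy=-7.398
  bounce: vy ← 0.53·7.398 = 3.921
Arc 3: start y=0.000, vy=3.921 → t=0.800, apex=0.784, x_land=66.760, impact vy=-3.921
  bounce: vy ← 0.53·3.921 = 2.078
Arc 4: start y=0.000, vy=2.078 → t=0.424, apex=0.220, x_land=72.859, impact vy=-2.078
  bounce: vy ← 0.53·2.078 = 1.101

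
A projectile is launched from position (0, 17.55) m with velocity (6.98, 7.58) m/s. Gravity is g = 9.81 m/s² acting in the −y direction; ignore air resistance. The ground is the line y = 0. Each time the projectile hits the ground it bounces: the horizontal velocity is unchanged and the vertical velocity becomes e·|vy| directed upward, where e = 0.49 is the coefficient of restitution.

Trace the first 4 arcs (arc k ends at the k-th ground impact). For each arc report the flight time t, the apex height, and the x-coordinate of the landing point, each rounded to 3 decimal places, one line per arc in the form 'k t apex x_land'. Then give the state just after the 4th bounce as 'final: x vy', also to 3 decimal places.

1 2.816 20.478 19.655
2 2.002 4.917 33.632
3 0.981 1.181 40.481
4 0.481 0.283 43.837
final: 43.837 1.156

Arc 1: start y=17.550, vy=7.580 → t=2.816, apex=20.478, x_land=19.655, impact vy=-20.045
  bounce: vy ← 0.49·20.045 = 9.822
Arc 2: start y=0.000, vy=9.822 → t=2.002, apex=4.917, x_land=33.632, impact vy=-9.822
  bounce: vy ← 0.49·9.822 = 4.813
Arc 3: start y=0.000, vy=4.813 → t=0.981, apex=1.181, x_land=40.481, impact vy=-4.813
  bounce: vy ← 0.49·4.813 = 2.358
Arc 4: start y=0.000, vy=2.358 → t=0.481, apex=0.283, x_land=43.837, impact vy=-2.358
  bounce: vy ← 0.49·2.358 = 1.156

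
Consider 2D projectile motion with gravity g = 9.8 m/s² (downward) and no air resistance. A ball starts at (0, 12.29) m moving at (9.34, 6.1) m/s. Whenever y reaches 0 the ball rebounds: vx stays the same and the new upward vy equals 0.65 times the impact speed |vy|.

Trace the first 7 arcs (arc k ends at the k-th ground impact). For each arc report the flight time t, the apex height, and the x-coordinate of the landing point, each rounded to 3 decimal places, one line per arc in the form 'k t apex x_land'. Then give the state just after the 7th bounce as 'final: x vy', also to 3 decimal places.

1 2.324 14.188 21.707
2 2.212 5.995 42.368
3 1.438 2.533 55.798
4 0.935 1.070 64.528
5 0.608 0.452 70.202
6 0.395 0.191 73.890
7 0.257 0.081 76.287
final: 76.287 0.818

Arc 1: start y=12.290, vy=6.100 → t=2.324, apex=14.188, x_land=21.707, impact vy=-16.676
  bounce: vy ← 0.65·16.676 = 10.839
Arc 2: start y=0.000, vy=10.839 → t=2.212, apex=5.995, x_land=42.368, impact vy=-10.839
  bounce: vy ← 0.65·10.839 = 7.046
Arc 3: start y=0.000, vy=7.046 → t=1.438, apex=2.533, x_land=55.798, impact vy=-7.046
  bounce: vy ← 0.65·7.046 = 4.580
Arc 4: start y=0.000, vy=4.580 → t=0.935, apex=1.070, x_land=64.528, impact vy=-4.580
  bounce: vy ← 0.65·4.580 = 2.977
Arc 5: start y=0.000, vy=2.977 → t=0.608, apex=0.452, x_land=70.202, impact vy=-2.977
  bounce: vy ← 0.65·2.977 = 1.935
Arc 6: start y=0.000, vy=1.935 → t=0.395, apex=0.191, x_land=73.890, impact vy=-1.935
  bounce: vy ← 0.65·1.935 = 1.258
Arc 7: start y=0.000, vy=1.258 → t=0.257, apex=0.081, x_land=76.287, impact vy=-1.258
  bounce: vy ← 0.65·1.258 = 0.818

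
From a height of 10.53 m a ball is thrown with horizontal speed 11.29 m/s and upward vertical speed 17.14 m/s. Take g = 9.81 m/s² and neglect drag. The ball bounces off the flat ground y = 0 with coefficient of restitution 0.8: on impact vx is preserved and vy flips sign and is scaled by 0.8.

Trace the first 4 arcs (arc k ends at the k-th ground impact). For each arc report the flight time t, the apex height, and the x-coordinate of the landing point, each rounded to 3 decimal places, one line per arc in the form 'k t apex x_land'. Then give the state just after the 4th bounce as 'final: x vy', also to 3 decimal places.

Arc 1: start y=10.530, vy=17.140 → t=4.027, apex=25.503, x_land=45.470, impact vy=-22.369
  bounce: vy ← 0.8·22.369 = 17.895
Arc 2: start y=0.000, vy=17.895 → t=3.648, apex=16.322, x_land=86.660, impact vy=-17.895
  bounce: vy ← 0.8·17.895 = 14.316
Arc 3: start y=0.000, vy=14.316 → t=2.919, apex=10.446, x_land=119.612, impact vy=-14.316
  bounce: vy ← 0.8·14.316 = 11.453
Arc 4: start y=0.000, vy=11.453 → t=2.335, apex=6.686, x_land=145.974, impact vy=-11.453
  bounce: vy ← 0.8·11.453 = 9.162

1 4.027 25.503 45.470
2 3.648 16.322 86.660
3 2.919 10.446 119.612
4 2.335 6.686 145.974
final: 145.974 9.162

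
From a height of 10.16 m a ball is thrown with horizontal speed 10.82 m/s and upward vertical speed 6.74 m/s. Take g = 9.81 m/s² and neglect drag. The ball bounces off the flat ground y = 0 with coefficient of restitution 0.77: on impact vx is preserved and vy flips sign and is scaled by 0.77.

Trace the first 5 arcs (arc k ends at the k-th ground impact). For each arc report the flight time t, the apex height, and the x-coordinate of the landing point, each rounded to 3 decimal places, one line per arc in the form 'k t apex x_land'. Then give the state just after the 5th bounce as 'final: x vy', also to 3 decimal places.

1 2.282 12.475 24.690
2 2.456 7.397 51.264
3 1.891 4.385 71.725
4 1.456 2.600 87.481
5 1.121 1.542 99.613
final: 99.613 4.235

Arc 1: start y=10.160, vy=6.740 → t=2.282, apex=12.475, x_land=24.690, impact vy=-15.645
  bounce: vy ← 0.77·15.645 = 12.047
Arc 2: start y=0.000, vy=12.047 → t=2.456, apex=7.397, x_land=51.264, impact vy=-12.047
  bounce: vy ← 0.77·12.047 = 9.276
Arc 3: start y=0.000, vy=9.276 → t=1.891, apex=4.385, x_land=71.725, impact vy=-9.276
  bounce: vy ← 0.77·9.276 = 7.142
Arc 4: start y=0.000, vy=7.142 → t=1.456, apex=2.600, x_land=87.481, impact vy=-7.142
  bounce: vy ← 0.77·7.142 = 5.500
Arc 5: start y=0.000, vy=5.500 → t=1.121, apex=1.542, x_land=99.613, impact vy=-5.500
  bounce: vy ← 0.77·5.500 = 4.235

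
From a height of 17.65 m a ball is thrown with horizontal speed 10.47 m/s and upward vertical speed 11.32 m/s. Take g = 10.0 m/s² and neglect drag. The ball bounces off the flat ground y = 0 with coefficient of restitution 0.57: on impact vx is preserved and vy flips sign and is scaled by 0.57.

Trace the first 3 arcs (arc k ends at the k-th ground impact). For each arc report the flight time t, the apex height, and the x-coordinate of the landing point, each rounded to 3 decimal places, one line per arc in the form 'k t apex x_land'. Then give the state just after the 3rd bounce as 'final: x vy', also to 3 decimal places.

Arc 1: start y=17.650, vy=11.320 → t=3.325, apex=24.057, x_land=34.818, impact vy=-21.935
  bounce: vy ← 0.57·21.935 = 12.503
Arc 2: start y=0.000, vy=12.503 → t=2.501, apex=7.816, x_land=60.999, impact vy=-12.503
  bounce: vy ← 0.57·12.503 = 7.127
Arc 3: start y=0.000, vy=7.127 → t=1.425, apex=2.539, x_land=75.922, impact vy=-7.127
  bounce: vy ← 0.57·7.127 = 4.062

1 3.325 24.057 34.818
2 2.501 7.816 60.999
3 1.425 2.539 75.922
final: 75.922 4.062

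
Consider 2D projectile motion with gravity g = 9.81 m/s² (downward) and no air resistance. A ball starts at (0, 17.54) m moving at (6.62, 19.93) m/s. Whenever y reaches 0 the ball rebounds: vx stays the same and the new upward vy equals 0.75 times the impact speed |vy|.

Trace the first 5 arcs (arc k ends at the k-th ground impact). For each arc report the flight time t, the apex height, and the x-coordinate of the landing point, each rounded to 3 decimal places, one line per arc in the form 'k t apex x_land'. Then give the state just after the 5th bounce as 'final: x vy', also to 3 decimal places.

1 4.807 37.785 31.823
2 4.163 21.254 59.384
3 3.122 11.955 80.054
4 2.342 6.725 95.557
5 1.756 3.783 107.184
final: 107.184 6.461

Arc 1: start y=17.540, vy=19.930 → t=4.807, apex=37.785, x_land=31.823, impact vy=-27.228
  bounce: vy ← 0.75·27.228 = 20.421
Arc 2: start y=0.000, vy=20.421 → t=4.163, apex=21.254, x_land=59.384, impact vy=-20.421
  bounce: vy ← 0.75·20.421 = 15.315
Arc 3: start y=0.000, vy=15.315 → t=3.122, apex=11.955, x_land=80.054, impact vy=-15.315
  bounce: vy ← 0.75·15.315 = 11.487
Arc 4: start y=0.000, vy=11.487 → t=2.342, apex=6.725, x_land=95.557, impact vy=-11.487
  bounce: vy ← 0.75·11.487 = 8.615
Arc 5: start y=0.000, vy=8.615 → t=1.756, apex=3.783, x_land=107.184, impact vy=-8.615
  bounce: vy ← 0.75·8.615 = 6.461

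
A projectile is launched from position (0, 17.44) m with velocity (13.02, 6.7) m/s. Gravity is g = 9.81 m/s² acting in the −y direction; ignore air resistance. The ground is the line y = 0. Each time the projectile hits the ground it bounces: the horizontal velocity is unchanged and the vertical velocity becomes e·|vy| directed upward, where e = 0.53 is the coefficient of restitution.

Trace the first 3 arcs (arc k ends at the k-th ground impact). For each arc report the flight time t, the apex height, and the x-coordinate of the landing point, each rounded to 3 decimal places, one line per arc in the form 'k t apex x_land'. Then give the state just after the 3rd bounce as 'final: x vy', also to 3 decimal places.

1 2.688 19.728 35.004
2 2.126 5.542 62.682
3 1.127 1.557 77.352
final: 77.352 2.929

Arc 1: start y=17.440, vy=6.700 → t=2.688, apex=19.728, x_land=35.004, impact vy=-19.674
  bounce: vy ← 0.53·19.674 = 10.427
Arc 2: start y=0.000, vy=10.427 → t=2.126, apex=5.542, x_land=62.682, impact vy=-10.427
  bounce: vy ← 0.53·10.427 = 5.526
Arc 3: start y=0.000, vy=5.526 → t=1.127, apex=1.557, x_land=77.352, impact vy=-5.526
  bounce: vy ← 0.53·5.526 = 2.929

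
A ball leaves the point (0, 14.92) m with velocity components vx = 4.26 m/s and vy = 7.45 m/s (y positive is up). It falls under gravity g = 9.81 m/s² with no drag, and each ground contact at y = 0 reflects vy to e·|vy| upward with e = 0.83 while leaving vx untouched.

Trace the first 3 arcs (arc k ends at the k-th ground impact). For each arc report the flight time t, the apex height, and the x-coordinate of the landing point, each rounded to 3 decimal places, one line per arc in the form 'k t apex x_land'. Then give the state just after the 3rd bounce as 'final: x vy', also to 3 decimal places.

Arc 1: start y=14.920, vy=7.450 → t=2.662, apex=17.749, x_land=11.339, impact vy=-18.661
  bounce: vy ← 0.83·18.661 = 15.489
Arc 2: start y=0.000, vy=15.489 → t=3.158, apex=12.227, x_land=24.791, impact vy=-15.489
  bounce: vy ← 0.83·15.489 = 12.856
Arc 3: start y=0.000, vy=12.856 → t=2.621, apex=8.423, x_land=35.956, impact vy=-12.856
  bounce: vy ← 0.83·12.856 = 10.670

1 2.662 17.749 11.339
2 3.158 12.227 24.791
3 2.621 8.423 35.956
final: 35.956 10.670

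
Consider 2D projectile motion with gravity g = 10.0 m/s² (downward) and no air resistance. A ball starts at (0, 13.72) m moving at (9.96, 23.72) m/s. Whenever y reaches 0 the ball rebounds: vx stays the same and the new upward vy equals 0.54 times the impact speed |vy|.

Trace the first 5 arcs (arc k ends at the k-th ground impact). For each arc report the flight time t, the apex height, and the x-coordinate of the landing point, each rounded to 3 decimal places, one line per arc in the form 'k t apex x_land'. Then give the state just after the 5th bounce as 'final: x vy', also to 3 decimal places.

Arc 1: start y=13.720, vy=23.720 → t=5.265, apex=41.852, x_land=52.441, impact vy=-28.932
  bounce: vy ← 0.54·28.932 = 15.623
Arc 2: start y=0.000, vy=15.623 → t=3.125, apex=12.204, x_land=83.562, impact vy=-15.623
  bounce: vy ← 0.54·15.623 = 8.436
Arc 3: start y=0.000, vy=8.436 → t=1.687, apex=3.559, x_land=100.368, impact vy=-8.436
  bounce: vy ← 0.54·8.436 = 4.556
Arc 4: start y=0.000, vy=4.556 → t=0.911, apex=1.038, x_land=109.443, impact vy=-4.556
  bounce: vy ← 0.54·4.556 = 2.460
Arc 5: start y=0.000, vy=2.460 → t=0.492, apex=0.303, x_land=114.343, impact vy=-2.460
  bounce: vy ← 0.54·2.460 = 1.328

1 5.265 41.852 52.441
2 3.125 12.204 83.562
3 1.687 3.559 100.368
4 0.911 1.038 109.443
5 0.492 0.303 114.343
final: 114.343 1.328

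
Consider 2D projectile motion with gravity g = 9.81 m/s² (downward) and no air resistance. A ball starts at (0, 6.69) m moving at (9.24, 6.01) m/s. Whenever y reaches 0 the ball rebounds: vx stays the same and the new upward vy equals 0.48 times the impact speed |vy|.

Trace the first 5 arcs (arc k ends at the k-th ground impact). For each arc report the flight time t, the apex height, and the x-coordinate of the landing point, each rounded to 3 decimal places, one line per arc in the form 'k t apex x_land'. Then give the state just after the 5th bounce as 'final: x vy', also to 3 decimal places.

Arc 1: start y=6.690, vy=6.010 → t=1.931, apex=8.531, x_land=17.847, impact vy=-12.937
  bounce: vy ← 0.48·12.937 = 6.210
Arc 2: start y=0.000, vy=6.210 → t=1.266, apex=1.966, x_land=29.545, impact vy=-6.210
  bounce: vy ← 0.48·6.210 = 2.981
Arc 3: start y=0.000, vy=2.981 → t=0.608, apex=0.453, x_land=35.160, impact vy=-2.981
  bounce: vy ← 0.48·2.981 = 1.431
Arc 4: start y=0.000, vy=1.431 → t=0.292, apex=0.104, x_land=37.855, impact vy=-1.431
  bounce: vy ← 0.48·1.431 = 0.687
Arc 5: start y=0.000, vy=0.687 → t=0.140, apex=0.024, x_land=39.149, impact vy=-0.687
  bounce: vy ← 0.48·0.687 = 0.330

1 1.931 8.531 17.847
2 1.266 1.966 29.545
3 0.608 0.453 35.160
4 0.292 0.104 37.855
5 0.140 0.024 39.149
final: 39.149 0.330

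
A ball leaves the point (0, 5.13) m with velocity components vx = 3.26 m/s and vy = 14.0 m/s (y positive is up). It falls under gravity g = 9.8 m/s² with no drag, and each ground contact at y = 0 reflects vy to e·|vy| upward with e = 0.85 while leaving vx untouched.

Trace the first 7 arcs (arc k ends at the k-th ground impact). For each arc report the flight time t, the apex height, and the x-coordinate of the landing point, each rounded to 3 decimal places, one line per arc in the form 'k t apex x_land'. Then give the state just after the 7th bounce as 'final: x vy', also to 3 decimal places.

Arc 1: start y=5.130, vy=14.000 → t=3.186, apex=15.130, x_land=10.386, impact vy=-17.221
  bounce: vy ← 0.85·17.221 = 14.637
Arc 2: start y=0.000, vy=14.637 → t=2.987, apex=10.931, x_land=20.124, impact vy=-14.637
  bounce: vy ← 0.85·14.637 = 12.442
Arc 3: start y=0.000, vy=12.442 → t=2.539, apex=7.898, x_land=28.402, impact vy=-12.442
  bounce: vy ← 0.85·12.442 = 10.576
Arc 4: start y=0.000, vy=10.576 → t=2.158, apex=5.706, x_land=35.438, impact vy=-10.576
  bounce: vy ← 0.85·10.576 = 8.989
Arc 5: start y=0.000, vy=8.989 → t=1.835, apex=4.123, x_land=41.418, impact vy=-8.989
  bounce: vy ← 0.85·8.989 = 7.641
Arc 6: start y=0.000, vy=7.641 → t=1.559, apex=2.979, x_land=46.502, impact vy=-7.641
  bounce: vy ← 0.85·7.641 = 6.495
Arc 7: start y=0.000, vy=6.495 → t=1.325, apex=2.152, x_land=50.823, impact vy=-6.495
  bounce: vy ← 0.85·6.495 = 5.521

1 3.186 15.130 10.386
2 2.987 10.931 20.124
3 2.539 7.898 28.402
4 2.158 5.706 35.438
5 1.835 4.123 41.418
6 1.559 2.979 46.502
7 1.325 2.152 50.823
final: 50.823 5.521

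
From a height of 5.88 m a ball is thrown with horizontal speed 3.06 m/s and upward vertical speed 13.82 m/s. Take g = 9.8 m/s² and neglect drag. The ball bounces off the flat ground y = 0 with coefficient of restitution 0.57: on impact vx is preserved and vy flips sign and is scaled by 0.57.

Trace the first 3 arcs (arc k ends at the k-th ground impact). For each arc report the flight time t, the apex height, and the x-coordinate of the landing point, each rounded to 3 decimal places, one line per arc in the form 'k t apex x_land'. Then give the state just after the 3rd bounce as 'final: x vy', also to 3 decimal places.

1 3.196 15.625 9.779
2 2.036 5.076 16.009
3 1.160 1.649 19.559
final: 19.559 3.241

Arc 1: start y=5.880, vy=13.820 → t=3.196, apex=15.625, x_land=9.779, impact vy=-17.500
  bounce: vy ← 0.57·17.500 = 9.975
Arc 2: start y=0.000, vy=9.975 → t=2.036, apex=5.076, x_land=16.009, impact vy=-9.975
  bounce: vy ← 0.57·9.975 = 5.686
Arc 3: start y=0.000, vy=5.686 → t=1.160, apex=1.649, x_land=19.559, impact vy=-5.686
  bounce: vy ← 0.57·5.686 = 3.241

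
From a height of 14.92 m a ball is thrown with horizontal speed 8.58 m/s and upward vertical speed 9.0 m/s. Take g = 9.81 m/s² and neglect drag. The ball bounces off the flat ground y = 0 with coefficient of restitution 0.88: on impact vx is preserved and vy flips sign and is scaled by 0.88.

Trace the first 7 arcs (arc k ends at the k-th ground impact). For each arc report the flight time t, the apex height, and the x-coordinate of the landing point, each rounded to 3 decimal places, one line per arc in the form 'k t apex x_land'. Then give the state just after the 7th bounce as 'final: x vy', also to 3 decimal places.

Arc 1: start y=14.920, vy=9.000 → t=2.888, apex=19.048, x_land=24.780, impact vy=-19.332
  bounce: vy ← 0.88·19.332 = 17.012
Arc 2: start y=0.000, vy=17.012 → t=3.468, apex=14.751, x_land=54.538, impact vy=-17.012
  bounce: vy ← 0.88·17.012 = 14.971
Arc 3: start y=0.000, vy=14.971 → t=3.052, apex=11.423, x_land=80.726, impact vy=-14.971
  bounce: vy ← 0.88·14.971 = 13.174
Arc 4: start y=0.000, vy=13.174 → t=2.686, apex=8.846, x_land=103.771, impact vy=-13.174
  bounce: vy ← 0.88·13.174 = 11.593
Arc 5: start y=0.000, vy=11.593 → t=2.364, apex=6.850, x_land=124.050, impact vy=-11.593
  bounce: vy ← 0.88·11.593 = 10.202
Arc 6: start y=0.000, vy=10.202 → t=2.080, apex=5.305, x_land=141.896, impact vy=-10.202
  bounce: vy ← 0.88·10.202 = 8.978
Arc 7: start y=0.000, vy=8.978 → t=1.830, apex=4.108, x_land=157.601, impact vy=-8.978
  bounce: vy ← 0.88·8.978 = 7.901

1 2.888 19.048 24.780
2 3.468 14.751 54.538
3 3.052 11.423 80.726
4 2.686 8.846 103.771
5 2.364 6.850 124.050
6 2.080 5.305 141.896
7 1.830 4.108 157.601
final: 157.601 7.901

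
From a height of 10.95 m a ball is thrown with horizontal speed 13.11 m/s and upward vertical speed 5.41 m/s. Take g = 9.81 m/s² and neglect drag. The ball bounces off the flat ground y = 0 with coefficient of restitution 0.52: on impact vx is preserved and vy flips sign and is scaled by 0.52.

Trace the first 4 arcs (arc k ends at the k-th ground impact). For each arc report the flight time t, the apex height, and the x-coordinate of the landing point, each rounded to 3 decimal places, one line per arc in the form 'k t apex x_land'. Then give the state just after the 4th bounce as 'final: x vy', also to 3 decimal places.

1 2.144 12.442 28.110
2 1.656 3.364 49.824
3 0.861 0.910 61.116
4 0.448 0.246 66.988
final: 66.988 1.142

Arc 1: start y=10.950, vy=5.410 → t=2.144, apex=12.442, x_land=28.110, impact vy=-15.624
  bounce: vy ← 0.52·15.624 = 8.124
Arc 2: start y=0.000, vy=8.124 → t=1.656, apex=3.364, x_land=49.824, impact vy=-8.124
  bounce: vy ← 0.52·8.124 = 4.225
Arc 3: start y=0.000, vy=4.225 → t=0.861, apex=0.910, x_land=61.116, impact vy=-4.225
  bounce: vy ← 0.52·4.225 = 2.197
Arc 4: start y=0.000, vy=2.197 → t=0.448, apex=0.246, x_land=66.988, impact vy=-2.197
  bounce: vy ← 0.52·2.197 = 1.142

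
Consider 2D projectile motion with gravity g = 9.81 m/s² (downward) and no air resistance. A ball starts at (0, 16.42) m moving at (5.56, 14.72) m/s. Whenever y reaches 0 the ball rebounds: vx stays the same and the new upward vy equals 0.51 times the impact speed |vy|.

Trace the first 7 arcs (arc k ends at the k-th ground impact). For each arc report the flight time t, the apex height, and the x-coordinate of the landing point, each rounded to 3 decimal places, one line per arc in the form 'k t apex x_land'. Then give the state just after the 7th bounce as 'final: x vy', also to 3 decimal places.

Arc 1: start y=16.420, vy=14.720 → t=3.867, apex=27.464, x_land=21.499, impact vy=-23.213
  bounce: vy ← 0.51·23.213 = 11.839
Arc 2: start y=0.000, vy=11.839 → t=2.414, apex=7.143, x_land=34.919, impact vy=-11.839
  bounce: vy ← 0.51·11.839 = 6.038
Arc 3: start y=0.000, vy=6.038 → t=1.231, apex=1.858, x_land=41.763, impact vy=-6.038
  bounce: vy ← 0.51·6.038 = 3.079
Arc 4: start y=0.000, vy=3.079 → t=0.628, apex=0.483, x_land=45.253, impact vy=-3.079
  bounce: vy ← 0.51·3.079 = 1.570
Arc 5: start y=0.000, vy=1.570 → t=0.320, apex=0.126, x_land=47.033, impact vy=-1.570
  bounce: vy ← 0.51·1.570 = 0.801
Arc 6: start y=0.000, vy=0.801 → t=0.163, apex=0.033, x_land=47.941, impact vy=-0.801
  bounce: vy ← 0.51·0.801 = 0.408
Arc 7: start y=0.000, vy=0.408 → t=0.083, apex=0.009, x_land=48.404, impact vy=-0.408
  bounce: vy ← 0.51·0.408 = 0.208

1 3.867 27.464 21.499
2 2.414 7.143 34.919
3 1.231 1.858 41.763
4 0.628 0.483 45.253
5 0.320 0.126 47.033
6 0.163 0.033 47.941
7 0.083 0.009 48.404
final: 48.404 0.208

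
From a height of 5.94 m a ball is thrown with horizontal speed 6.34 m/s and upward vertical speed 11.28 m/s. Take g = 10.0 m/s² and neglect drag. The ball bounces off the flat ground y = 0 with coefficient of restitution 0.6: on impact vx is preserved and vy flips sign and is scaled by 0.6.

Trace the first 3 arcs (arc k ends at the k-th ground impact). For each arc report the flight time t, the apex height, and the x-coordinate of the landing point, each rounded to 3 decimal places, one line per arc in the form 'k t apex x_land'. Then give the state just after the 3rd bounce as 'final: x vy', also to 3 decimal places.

1 2.697 12.302 17.096
2 1.882 4.429 29.030
3 1.129 1.594 36.190
final: 36.190 3.388

Arc 1: start y=5.940, vy=11.280 → t=2.697, apex=12.302, x_land=17.096, impact vy=-15.686
  bounce: vy ← 0.6·15.686 = 9.411
Arc 2: start y=0.000, vy=9.411 → t=1.882, apex=4.429, x_land=29.030, impact vy=-9.411
  bounce: vy ← 0.6·9.411 = 5.647
Arc 3: start y=0.000, vy=5.647 → t=1.129, apex=1.594, x_land=36.190, impact vy=-5.647
  bounce: vy ← 0.6·5.647 = 3.388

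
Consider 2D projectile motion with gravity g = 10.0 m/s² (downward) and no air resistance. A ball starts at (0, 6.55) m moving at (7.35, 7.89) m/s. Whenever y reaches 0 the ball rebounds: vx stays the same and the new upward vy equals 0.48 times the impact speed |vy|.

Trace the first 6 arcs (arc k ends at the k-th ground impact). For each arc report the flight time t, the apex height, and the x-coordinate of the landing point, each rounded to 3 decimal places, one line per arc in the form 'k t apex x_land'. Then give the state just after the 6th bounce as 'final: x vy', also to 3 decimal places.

1 2.179 9.663 16.017
2 1.335 2.226 25.826
3 0.641 0.513 30.534
4 0.307 0.118 32.794
5 0.148 0.027 33.879
6 0.071 0.006 34.399
final: 34.399 0.170

Arc 1: start y=6.550, vy=7.890 → t=2.179, apex=9.663, x_land=16.017, impact vy=-13.902
  bounce: vy ← 0.48·13.902 = 6.673
Arc 2: start y=0.000, vy=6.673 → t=1.335, apex=2.226, x_land=25.826, impact vy=-6.673
  bounce: vy ← 0.48·6.673 = 3.203
Arc 3: start y=0.000, vy=3.203 → t=0.641, apex=0.513, x_land=30.534, impact vy=-3.203
  bounce: vy ← 0.48·3.203 = 1.537
Arc 4: start y=0.000, vy=1.537 → t=0.307, apex=0.118, x_land=32.794, impact vy=-1.537
  bounce: vy ← 0.48·1.537 = 0.738
Arc 5: start y=0.000, vy=0.738 → t=0.148, apex=0.027, x_land=33.879, impact vy=-0.738
  bounce: vy ← 0.48·0.738 = 0.354
Arc 6: start y=0.000, vy=0.354 → t=0.071, apex=0.006, x_land=34.399, impact vy=-0.354
  bounce: vy ← 0.48·0.354 = 0.170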